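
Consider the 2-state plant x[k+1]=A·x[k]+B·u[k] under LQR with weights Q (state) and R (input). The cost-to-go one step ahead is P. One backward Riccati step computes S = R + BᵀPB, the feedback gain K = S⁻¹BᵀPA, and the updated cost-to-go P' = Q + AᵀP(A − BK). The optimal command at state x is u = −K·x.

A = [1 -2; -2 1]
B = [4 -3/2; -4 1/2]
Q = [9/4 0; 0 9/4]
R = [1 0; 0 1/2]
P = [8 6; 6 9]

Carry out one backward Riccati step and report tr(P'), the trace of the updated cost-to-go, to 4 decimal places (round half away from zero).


5.8198

BᵀP = [8.0000 -12.0000; -9.0000 -4.5000]
S = R + BᵀPB = [1 0; 0 1/2] + [80.0000 -18.0000; -18.0000 11.2500] = [81.0000 -18.0000; -18.0000 11.7500]
BᵀPA = [32.0000 -28.0000; 0.0000 13.5000]
K = S⁻¹·BᵀPA = [0.5990 -0.1370; 0.9176 0.9391]
A−BK = [-0.0195 -0.0434; -0.0629 -0.0175]
AᵀP(A−BK) = [0.8331 0.3839; 0.3839 0.4867]
P' = Q + AᵀP(A−BK) = [3.0831 0.3839; 0.3839 2.7367]
tr(P') = 5.8198


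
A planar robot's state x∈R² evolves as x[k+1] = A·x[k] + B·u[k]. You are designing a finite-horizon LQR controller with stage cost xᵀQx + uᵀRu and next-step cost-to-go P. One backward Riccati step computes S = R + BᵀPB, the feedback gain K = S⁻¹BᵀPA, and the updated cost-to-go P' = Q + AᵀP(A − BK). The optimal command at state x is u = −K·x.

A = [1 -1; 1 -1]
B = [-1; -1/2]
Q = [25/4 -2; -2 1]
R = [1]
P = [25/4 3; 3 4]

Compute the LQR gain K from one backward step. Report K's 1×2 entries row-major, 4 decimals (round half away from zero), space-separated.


BᵀP = [-7.7500 -5.0000]
S = R + BᵀPB = [1] + [10.2500] = [11.2500]
BᵀPA = [-12.7500 12.7500]
K = S⁻¹·BᵀPA = [-1.1333 1.1333]
A−BK = [-0.1333 0.1333; 0.4333 -0.4333]
AᵀP(A−BK) = [1.8000 -1.8000; -1.8000 1.8000]
P' = Q + AᵀP(A−BK) = [8.0500 -3.8000; -3.8000 2.8000]
tr(P') = 10.8500

-1.1333 1.1333


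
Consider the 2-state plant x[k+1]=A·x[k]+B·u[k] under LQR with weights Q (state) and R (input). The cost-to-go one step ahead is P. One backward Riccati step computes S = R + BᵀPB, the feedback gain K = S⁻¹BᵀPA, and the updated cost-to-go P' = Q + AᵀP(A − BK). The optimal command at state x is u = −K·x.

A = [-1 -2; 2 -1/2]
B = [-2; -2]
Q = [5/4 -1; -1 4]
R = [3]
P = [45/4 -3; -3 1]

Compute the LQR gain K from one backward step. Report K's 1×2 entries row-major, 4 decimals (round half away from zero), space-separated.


BᵀP = [-16.5000 4.0000]
S = R + BᵀPB = [3] + [25.0000] = [28.0000]
BᵀPA = [24.5000 31.0000]
K = S⁻¹·BᵀPA = [0.8750 1.1071]
A−BK = [0.7500 0.2143; 3.7500 1.7143]
AᵀP(A−BK) = [5.8125 4.8750; 4.8750 4.9286]
P' = Q + AᵀP(A−BK) = [7.0625 3.8750; 3.8750 8.9286]
tr(P') = 15.9911

0.8750 1.1071


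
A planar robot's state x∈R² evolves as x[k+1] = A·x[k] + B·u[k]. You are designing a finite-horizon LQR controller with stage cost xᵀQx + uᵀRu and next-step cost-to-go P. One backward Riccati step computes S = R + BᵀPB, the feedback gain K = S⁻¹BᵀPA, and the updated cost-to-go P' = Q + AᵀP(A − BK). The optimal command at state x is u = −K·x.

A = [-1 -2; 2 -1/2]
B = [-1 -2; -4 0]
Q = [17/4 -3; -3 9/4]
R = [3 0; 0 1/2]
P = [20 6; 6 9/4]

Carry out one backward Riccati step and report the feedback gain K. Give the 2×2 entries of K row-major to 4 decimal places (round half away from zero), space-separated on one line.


-0.3232 0.1377 0.5520 0.9178

BᵀP = [-44.0000 -15.0000; -40.0000 -12.0000]
S = R + BᵀPB = [3 0; 0 1/2] + [104.0000 88.0000; 88.0000 80.0000] = [107.0000 88.0000; 88.0000 80.5000]
BᵀPA = [14.0000 95.5000; 16.0000 86.0000]
K = S⁻¹·BᵀPA = [-0.3232 0.1377; 0.5520 0.9178]
A−BK = [-0.2191 -0.0267; 0.7073 0.0509]
AᵀP(A−BK) = [0.6918 0.1376; 0.1376 0.4819]
P' = Q + AᵀP(A−BK) = [4.9418 -2.8624; -2.8624 2.7319]
tr(P') = 7.6736


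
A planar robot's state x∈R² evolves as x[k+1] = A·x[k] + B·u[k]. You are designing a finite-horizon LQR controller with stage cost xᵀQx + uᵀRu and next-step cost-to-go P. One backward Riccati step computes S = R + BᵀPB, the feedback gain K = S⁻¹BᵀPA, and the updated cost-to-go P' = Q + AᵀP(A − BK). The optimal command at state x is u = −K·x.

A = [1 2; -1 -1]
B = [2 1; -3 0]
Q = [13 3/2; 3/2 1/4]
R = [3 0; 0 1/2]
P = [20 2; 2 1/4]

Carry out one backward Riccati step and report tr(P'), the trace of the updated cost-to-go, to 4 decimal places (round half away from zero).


BᵀP = [34.0000 3.2500; 20.0000 2.0000]
S = R + BᵀPB = [3 0; 0 1/2] + [58.2500 34.0000; 34.0000 20.0000] = [61.2500 34.0000; 34.0000 20.5000]
BᵀPA = [30.7500 64.7500; 18.0000 38.0000]
K = S⁻¹·BᵀPA = [0.1844 0.3551; 0.5721 1.2647]
A−BK = [0.0590 0.0251; -0.4467 0.0652]
AᵀP(A−BK) = [0.2798 0.5659; 0.5659 1.1982]
P' = Q + AᵀP(A−BK) = [13.2798 2.0659; 2.0659 1.4482]
tr(P') = 14.7280

14.7280


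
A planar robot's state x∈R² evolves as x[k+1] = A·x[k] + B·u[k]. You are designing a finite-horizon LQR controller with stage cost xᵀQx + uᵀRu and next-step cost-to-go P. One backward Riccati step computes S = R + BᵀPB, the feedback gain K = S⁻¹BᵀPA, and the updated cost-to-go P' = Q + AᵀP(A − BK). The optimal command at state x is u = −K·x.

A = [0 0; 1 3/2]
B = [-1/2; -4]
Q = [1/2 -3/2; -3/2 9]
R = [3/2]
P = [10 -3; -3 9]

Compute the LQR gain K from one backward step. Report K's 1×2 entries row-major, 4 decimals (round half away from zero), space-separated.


BᵀP = [7.0000 -34.5000]
S = R + BᵀPB = [3/2] + [134.5000] = [136.0000]
BᵀPA = [-34.5000 -51.7500]
K = S⁻¹·BᵀPA = [-0.2537 -0.3805]
A−BK = [-0.1268 -0.1903; -0.0147 -0.0221]
AᵀP(A−BK) = [0.2482 0.3722; 0.3722 0.5584]
P' = Q + AᵀP(A−BK) = [0.7482 -1.1278; -1.1278 9.5584]
tr(P') = 10.3065

-0.2537 -0.3805


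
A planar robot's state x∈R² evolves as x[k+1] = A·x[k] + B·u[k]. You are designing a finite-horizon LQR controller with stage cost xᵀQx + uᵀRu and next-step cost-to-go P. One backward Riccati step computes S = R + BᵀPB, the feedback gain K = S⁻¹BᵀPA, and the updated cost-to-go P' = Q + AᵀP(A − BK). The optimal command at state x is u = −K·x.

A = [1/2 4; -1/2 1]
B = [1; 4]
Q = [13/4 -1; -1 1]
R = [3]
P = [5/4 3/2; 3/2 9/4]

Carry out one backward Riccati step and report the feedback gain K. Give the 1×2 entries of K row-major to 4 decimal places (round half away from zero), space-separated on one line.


-0.0311 0.7560

BᵀP = [7.2500 10.5000]
S = R + BᵀPB = [3] + [49.2500] = [52.2500]
BᵀPA = [-1.6250 39.5000]
K = S⁻¹·BᵀPA = [-0.0311 0.7560]
A−BK = [0.5311 3.2440; -0.3756 -2.0239]
AᵀP(A−BK) = [0.0745 0.3535; 0.3535 4.3888]
P' = Q + AᵀP(A−BK) = [3.3245 -0.6465; -0.6465 5.3888]
tr(P') = 8.7132


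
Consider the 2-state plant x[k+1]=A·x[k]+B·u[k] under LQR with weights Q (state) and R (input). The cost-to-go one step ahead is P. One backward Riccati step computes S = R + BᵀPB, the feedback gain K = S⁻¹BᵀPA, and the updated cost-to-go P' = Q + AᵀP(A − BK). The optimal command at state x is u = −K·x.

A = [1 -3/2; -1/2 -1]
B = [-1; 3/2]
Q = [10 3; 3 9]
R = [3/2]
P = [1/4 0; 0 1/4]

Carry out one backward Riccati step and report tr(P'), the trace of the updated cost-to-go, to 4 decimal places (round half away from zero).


BᵀP = [-0.2500 0.3750]
S = R + BᵀPB = [3/2] + [0.8125] = [2.3125]
BᵀPA = [-0.4375 0.0000]
K = S⁻¹·BᵀPA = [-0.1892 0.0000]
A−BK = [0.8108 -1.5000; -0.2162 -1.0000]
AᵀP(A−BK) = [0.2297 -0.2500; -0.2500 0.8125]
P' = Q + AᵀP(A−BK) = [10.2297 2.7500; 2.7500 9.8125]
tr(P') = 20.0422

20.0422


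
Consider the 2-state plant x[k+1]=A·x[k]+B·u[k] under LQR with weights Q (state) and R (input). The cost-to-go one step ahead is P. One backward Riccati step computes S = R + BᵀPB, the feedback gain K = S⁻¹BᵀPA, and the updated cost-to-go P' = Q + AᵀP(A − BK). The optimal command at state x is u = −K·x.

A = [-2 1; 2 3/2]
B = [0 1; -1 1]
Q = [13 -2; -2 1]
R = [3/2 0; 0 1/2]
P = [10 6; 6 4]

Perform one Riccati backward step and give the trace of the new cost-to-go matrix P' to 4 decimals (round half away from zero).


BᵀP = [-6.0000 -4.0000; 16.0000 10.0000]
S = R + BᵀPB = [3/2 0; 0 1/2] + [4.0000 -10.0000; -10.0000 26.0000] = [5.5000 -10.0000; -10.0000 26.5000]
BᵀPA = [4.0000 -12.0000; -12.0000 31.0000]
K = S⁻¹·BᵀPA = [-0.3060 -0.1749; -0.5683 1.1038]
A−BK = [-1.4317 -0.1038; 2.2623 0.2213]
AᵀP(A−BK) = [2.4044 -0.0546; -0.0546 0.6831]
P' = Q + AᵀP(A−BK) = [15.4044 -2.0546; -2.0546 1.6831]
tr(P') = 17.0874

17.0874


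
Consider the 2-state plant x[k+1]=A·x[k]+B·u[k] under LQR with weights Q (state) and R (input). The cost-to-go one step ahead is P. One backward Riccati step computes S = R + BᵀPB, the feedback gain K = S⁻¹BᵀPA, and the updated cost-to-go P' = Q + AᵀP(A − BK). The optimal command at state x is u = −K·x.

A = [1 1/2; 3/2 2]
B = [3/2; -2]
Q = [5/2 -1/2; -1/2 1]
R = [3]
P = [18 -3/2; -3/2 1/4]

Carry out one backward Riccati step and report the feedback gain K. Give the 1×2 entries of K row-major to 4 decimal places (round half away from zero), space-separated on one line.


0.4836 0.1776

BᵀP = [30.0000 -2.7500]
S = R + BᵀPB = [3] + [50.5000] = [53.5000]
BᵀPA = [25.8750 9.5000]
K = S⁻¹·BᵀPA = [0.4836 0.1776]
A−BK = [0.2745 0.2336; 2.4673 2.3551]
AᵀP(A−BK) = [1.5482 1.0304; 1.0304 0.8131]
P' = Q + AᵀP(A−BK) = [4.0482 0.5304; 0.5304 1.8131]
tr(P') = 5.8613


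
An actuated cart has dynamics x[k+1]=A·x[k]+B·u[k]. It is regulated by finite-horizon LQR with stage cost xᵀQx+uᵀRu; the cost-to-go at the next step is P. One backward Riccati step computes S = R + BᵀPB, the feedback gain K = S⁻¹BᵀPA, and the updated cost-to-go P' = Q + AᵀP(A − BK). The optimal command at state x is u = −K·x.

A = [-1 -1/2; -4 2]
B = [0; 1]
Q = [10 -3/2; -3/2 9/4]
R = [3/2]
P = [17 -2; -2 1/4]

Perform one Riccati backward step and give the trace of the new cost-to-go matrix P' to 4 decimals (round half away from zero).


24.6429

BᵀP = [-2.0000 0.2500]
S = R + BᵀPB = [3/2] + [0.2500] = [1.7500]
BᵀPA = [1.0000 1.5000]
K = S⁻¹·BᵀPA = [0.5714 0.8571]
A−BK = [-1.0000 -0.5000; -4.5714 1.1429]
AᵀP(A−BK) = [4.4286 5.6429; 5.6429 7.9643]
P' = Q + AᵀP(A−BK) = [14.4286 4.1429; 4.1429 10.2143]
tr(P') = 24.6429


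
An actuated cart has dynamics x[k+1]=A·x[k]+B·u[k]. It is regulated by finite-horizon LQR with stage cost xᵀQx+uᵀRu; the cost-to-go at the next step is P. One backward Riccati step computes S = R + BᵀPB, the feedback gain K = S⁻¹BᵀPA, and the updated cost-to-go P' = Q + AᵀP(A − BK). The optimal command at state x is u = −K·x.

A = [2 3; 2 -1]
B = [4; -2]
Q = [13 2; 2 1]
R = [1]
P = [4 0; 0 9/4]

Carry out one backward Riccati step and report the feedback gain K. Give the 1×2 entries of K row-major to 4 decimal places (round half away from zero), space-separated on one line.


0.3108 0.7095

BᵀP = [16.0000 -4.5000]
S = R + BᵀPB = [1] + [73.0000] = [74.0000]
BᵀPA = [23.0000 52.5000]
K = S⁻¹·BᵀPA = [0.3108 0.7095]
A−BK = [0.7568 0.1622; 2.6216 0.4189]
AᵀP(A−BK) = [17.8514 3.1824; 3.1824 1.0034]
P' = Q + AᵀP(A−BK) = [30.8514 5.1824; 5.1824 2.0034]
tr(P') = 32.8547


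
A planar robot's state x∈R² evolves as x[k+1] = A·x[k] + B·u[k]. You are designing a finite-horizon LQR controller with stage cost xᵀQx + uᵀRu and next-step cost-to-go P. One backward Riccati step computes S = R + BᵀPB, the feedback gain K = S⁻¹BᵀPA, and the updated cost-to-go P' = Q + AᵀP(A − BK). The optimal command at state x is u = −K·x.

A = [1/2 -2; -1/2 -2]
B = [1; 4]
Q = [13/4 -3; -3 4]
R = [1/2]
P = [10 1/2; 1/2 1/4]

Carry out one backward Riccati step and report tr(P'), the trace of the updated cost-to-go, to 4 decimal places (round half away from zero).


BᵀP = [12.0000 1.5000]
S = R + BᵀPB = [1/2] + [18.0000] = [18.5000]
BᵀPA = [5.2500 -27.0000]
K = S⁻¹·BᵀPA = [0.2838 -1.4595]
A−BK = [0.2162 -0.5405; -1.6351 3.8378]
AᵀP(A−BK) = [0.8226 -2.0878; -2.0878 5.5946]
P' = Q + AᵀP(A−BK) = [4.0726 -5.0878; -5.0878 9.5946]
tr(P') = 13.6672

13.6672


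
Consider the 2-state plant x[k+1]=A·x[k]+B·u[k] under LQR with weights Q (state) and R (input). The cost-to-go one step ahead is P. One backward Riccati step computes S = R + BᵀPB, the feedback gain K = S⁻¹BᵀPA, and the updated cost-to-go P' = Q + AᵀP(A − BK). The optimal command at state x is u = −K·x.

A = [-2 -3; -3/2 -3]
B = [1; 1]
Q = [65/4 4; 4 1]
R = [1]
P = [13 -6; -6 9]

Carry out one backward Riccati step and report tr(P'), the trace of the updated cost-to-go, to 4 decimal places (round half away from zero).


BᵀP = [7.0000 3.0000]
S = R + BᵀPB = [1] + [10.0000] = [11.0000]
BᵀPA = [-18.5000 -30.0000]
K = S⁻¹·BᵀPA = [-1.6818 -2.7273]
A−BK = [-0.3182 -0.2727; 0.1818 -0.2727]
AᵀP(A−BK) = [5.1364 5.0455; 5.0455 8.1818]
P' = Q + AᵀP(A−BK) = [21.3864 9.0455; 9.0455 9.1818]
tr(P') = 30.5682

30.5682


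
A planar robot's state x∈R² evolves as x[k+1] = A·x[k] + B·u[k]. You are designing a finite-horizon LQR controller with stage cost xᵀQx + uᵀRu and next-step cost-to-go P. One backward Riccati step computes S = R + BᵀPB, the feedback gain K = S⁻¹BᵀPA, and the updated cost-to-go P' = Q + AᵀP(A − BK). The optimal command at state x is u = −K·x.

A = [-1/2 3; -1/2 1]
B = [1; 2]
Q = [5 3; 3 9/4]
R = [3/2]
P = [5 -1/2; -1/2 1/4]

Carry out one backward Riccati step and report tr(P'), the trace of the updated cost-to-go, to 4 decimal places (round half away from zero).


23.6534

BᵀP = [4.0000 0.0000]
S = R + BᵀPB = [3/2] + [4.0000] = [5.5000]
BᵀPA = [-2.0000 12.0000]
K = S⁻¹·BᵀPA = [-0.3636 2.1818]
A−BK = [-0.1364 0.8182; 0.2273 -3.3636]
AᵀP(A−BK) = [0.3352 -2.2614; -2.2614 16.0682]
P' = Q + AᵀP(A−BK) = [5.3352 0.7386; 0.7386 18.3182]
tr(P') = 23.6534


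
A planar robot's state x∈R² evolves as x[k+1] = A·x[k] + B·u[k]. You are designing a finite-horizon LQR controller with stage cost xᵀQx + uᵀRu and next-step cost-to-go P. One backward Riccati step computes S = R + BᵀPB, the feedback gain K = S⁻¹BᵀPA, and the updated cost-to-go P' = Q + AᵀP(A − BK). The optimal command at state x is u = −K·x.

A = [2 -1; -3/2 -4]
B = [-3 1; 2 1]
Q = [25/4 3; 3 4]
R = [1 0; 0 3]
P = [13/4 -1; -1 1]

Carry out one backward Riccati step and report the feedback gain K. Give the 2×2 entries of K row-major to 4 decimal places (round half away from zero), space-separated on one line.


BᵀP = [-11.7500 5.0000; 2.2500 0.0000]
S = R + BᵀPB = [1 0; 0 3] + [45.2500 -6.7500; -6.7500 2.2500] = [46.2500 -6.7500; -6.7500 5.2500]
BᵀPA = [-31.0000 -8.2500; 4.5000 -2.2500]
K = S⁻¹·BᵀPA = [-0.6711 -0.2966; -0.0057 -0.8099]
A−BK = [-0.0076 -1.0798; -0.1521 -2.5970]
AᵀP(A−BK) = [0.4715 0.4506; 0.4506 6.9810]
P' = Q + AᵀP(A−BK) = [6.7215 3.4506; 3.4506 10.9810]
tr(P') = 17.7025

-0.6711 -0.2966 -0.0057 -0.8099


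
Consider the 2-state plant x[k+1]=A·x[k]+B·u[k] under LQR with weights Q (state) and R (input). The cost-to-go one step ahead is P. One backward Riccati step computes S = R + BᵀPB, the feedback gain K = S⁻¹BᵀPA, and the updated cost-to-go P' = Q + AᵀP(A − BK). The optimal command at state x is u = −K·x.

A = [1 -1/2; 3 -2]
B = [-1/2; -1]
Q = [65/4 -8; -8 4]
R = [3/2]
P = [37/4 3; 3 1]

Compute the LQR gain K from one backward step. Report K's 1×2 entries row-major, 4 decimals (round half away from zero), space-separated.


-1.9360 1.1280

BᵀP = [-7.6250 -2.5000]
S = R + BᵀPB = [3/2] + [6.3125] = [7.8125]
BᵀPA = [-15.1250 8.8125]
K = S⁻¹·BᵀPA = [-1.9360 1.1280]
A−BK = [0.0320 0.0640; 1.0640 -0.8720]
AᵀP(A−BK) = [6.9680 -4.0640; -4.0640 2.3720]
P' = Q + AᵀP(A−BK) = [23.2180 -12.0640; -12.0640 6.3720]
tr(P') = 29.5900


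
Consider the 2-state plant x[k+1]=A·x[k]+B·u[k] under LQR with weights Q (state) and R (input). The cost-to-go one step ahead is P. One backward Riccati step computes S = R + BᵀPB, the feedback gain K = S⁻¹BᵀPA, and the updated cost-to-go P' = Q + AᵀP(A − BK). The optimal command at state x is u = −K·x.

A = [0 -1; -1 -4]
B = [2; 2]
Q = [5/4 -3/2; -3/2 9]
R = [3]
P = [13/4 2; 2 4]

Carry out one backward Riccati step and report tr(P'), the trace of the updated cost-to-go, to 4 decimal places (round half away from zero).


23.2031

BᵀP = [10.5000 12.0000]
S = R + BᵀPB = [3] + [45.0000] = [48.0000]
BᵀPA = [-12.0000 -58.5000]
K = S⁻¹·BᵀPA = [-0.2500 -1.2188]
A−BK = [0.5000 1.4375; -0.5000 -1.5625]
AᵀP(A−BK) = [1.0000 3.3750; 3.3750 11.9531]
P' = Q + AᵀP(A−BK) = [2.2500 1.8750; 1.8750 20.9531]
tr(P') = 23.2031


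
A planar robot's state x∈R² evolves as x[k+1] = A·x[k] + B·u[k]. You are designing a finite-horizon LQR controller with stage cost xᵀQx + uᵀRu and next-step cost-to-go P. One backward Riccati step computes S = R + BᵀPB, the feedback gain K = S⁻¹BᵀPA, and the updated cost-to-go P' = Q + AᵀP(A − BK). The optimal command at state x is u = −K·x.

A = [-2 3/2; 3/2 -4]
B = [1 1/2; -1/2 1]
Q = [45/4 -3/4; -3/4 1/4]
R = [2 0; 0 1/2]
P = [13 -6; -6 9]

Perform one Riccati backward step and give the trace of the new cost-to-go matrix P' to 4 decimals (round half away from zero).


38.0518

BᵀP = [16.0000 -10.5000; 0.5000 6.0000]
S = R + BᵀPB = [2 0; 0 1/2] + [21.2500 -2.5000; -2.5000 6.2500] = [23.2500 -2.5000; -2.5000 6.7500]
BᵀPA = [-47.7500 66.0000; 8.0000 -23.2500]
K = S⁻¹·BᵀPA = [-2.0062 2.5707; 0.4421 -2.4923]
A−BK = [-0.2148 0.1754; 0.0547 -0.2223]
AᵀP(A−BK) = [8.9158 -11.8096; -11.8096 17.6360]
P' = Q + AᵀP(A−BK) = [20.1658 -12.5596; -12.5596 17.8860]
tr(P') = 38.0518


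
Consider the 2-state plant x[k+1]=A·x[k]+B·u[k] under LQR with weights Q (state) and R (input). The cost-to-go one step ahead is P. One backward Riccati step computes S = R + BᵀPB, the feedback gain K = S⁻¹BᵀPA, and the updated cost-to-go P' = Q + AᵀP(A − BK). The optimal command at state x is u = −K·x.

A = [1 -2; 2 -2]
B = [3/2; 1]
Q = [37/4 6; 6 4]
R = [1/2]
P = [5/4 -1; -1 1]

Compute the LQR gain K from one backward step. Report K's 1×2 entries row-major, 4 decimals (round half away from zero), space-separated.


-0.0952 -0.5714

BᵀP = [0.8750 -0.5000]
S = R + BᵀPB = [1/2] + [0.8125] = [1.3125]
BᵀPA = [-0.1250 -0.7500]
K = S⁻¹·BᵀPA = [-0.0952 -0.5714]
A−BK = [1.1429 -1.1429; 2.0952 -1.4286]
AᵀP(A−BK) = [1.2381 -0.5714; -0.5714 0.5714]
P' = Q + AᵀP(A−BK) = [10.4881 5.4286; 5.4286 4.5714]
tr(P') = 15.0595


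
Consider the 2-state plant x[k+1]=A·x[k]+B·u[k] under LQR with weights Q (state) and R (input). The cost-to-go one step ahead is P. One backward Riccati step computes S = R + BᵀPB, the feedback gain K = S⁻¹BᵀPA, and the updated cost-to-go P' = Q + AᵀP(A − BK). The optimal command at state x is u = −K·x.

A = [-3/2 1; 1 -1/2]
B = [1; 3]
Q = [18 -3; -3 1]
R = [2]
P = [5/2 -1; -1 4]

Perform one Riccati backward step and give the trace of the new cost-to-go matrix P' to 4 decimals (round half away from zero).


31.0797

BᵀP = [-0.5000 11.0000]
S = R + BᵀPB = [2] + [32.5000] = [34.5000]
BᵀPA = [11.7500 -6.0000]
K = S⁻¹·BᵀPA = [0.3406 -0.1739]
A−BK = [-1.8406 1.1739; -0.0217 0.0217]
AᵀP(A−BK) = [8.6232 -5.4565; -5.4565 3.4565]
P' = Q + AᵀP(A−BK) = [26.6232 -8.4565; -8.4565 4.4565]
tr(P') = 31.0797


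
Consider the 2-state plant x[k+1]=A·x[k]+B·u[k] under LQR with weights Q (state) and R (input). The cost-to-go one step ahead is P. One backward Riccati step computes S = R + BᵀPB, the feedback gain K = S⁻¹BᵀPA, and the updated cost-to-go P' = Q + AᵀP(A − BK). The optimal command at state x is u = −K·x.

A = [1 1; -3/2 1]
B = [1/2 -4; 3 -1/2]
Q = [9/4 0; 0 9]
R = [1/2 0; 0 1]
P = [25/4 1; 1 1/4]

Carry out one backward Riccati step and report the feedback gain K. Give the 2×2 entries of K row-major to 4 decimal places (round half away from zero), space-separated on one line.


-0.2826 0.2227 -0.2514 -0.2287

BᵀP = [6.1250 1.2500; -25.5000 -4.1250]
S = R + BᵀPB = [1/2 0; 0 1] + [6.8125 -25.1250; -25.1250 104.0625] = [7.3125 -25.1250; -25.1250 105.0625]
BᵀPA = [4.2500 7.3750; -19.3125 -29.6250]
K = S⁻¹·BᵀPA = [-0.2826 0.2227; -0.2514 -0.2287]
A−BK = [0.1357 -0.0262; -0.7780 0.2176]
AᵀP(A−BK) = [0.1584 0.0114; 0.0114 0.0818]
P' = Q + AᵀP(A−BK) = [2.4084 0.0114; 0.0114 9.0818]
tr(P') = 11.4902


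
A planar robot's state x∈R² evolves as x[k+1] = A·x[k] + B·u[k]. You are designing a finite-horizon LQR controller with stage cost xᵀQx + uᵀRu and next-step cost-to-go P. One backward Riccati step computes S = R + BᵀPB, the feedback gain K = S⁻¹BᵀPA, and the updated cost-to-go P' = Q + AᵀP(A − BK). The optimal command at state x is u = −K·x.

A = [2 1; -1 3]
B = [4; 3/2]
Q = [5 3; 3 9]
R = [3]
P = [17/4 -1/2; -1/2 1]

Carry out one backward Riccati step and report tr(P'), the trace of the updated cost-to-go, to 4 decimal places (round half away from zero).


24.8216

BᵀP = [16.2500 -0.5000]
S = R + BᵀPB = [3] + [64.2500] = [67.2500]
BᵀPA = [33.0000 14.7500]
K = S⁻¹·BᵀPA = [0.4907 0.2193]
A−BK = [0.0372 0.1227; -1.7361 2.6710]
AᵀP(A−BK) = [3.8067 -4.2379; -4.2379 7.0149]
P' = Q + AᵀP(A−BK) = [8.8067 -1.2379; -1.2379 16.0149]
tr(P') = 24.8216


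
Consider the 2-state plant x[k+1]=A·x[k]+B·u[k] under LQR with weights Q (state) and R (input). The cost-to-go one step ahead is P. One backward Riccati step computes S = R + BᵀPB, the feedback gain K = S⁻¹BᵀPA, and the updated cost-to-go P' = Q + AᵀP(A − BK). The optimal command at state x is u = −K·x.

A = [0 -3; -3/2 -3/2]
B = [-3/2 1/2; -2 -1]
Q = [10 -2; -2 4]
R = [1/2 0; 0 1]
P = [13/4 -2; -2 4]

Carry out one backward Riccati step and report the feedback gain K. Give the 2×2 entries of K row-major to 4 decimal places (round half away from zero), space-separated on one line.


0.3411 1.3223 0.7608 -1.2042

BᵀP = [-0.8750 -5.0000; 3.6250 -5.0000]
S = R + BᵀPB = [1/2 0; 0 1] + [11.3125 4.5625; 4.5625 6.8125] = [11.8125 4.5625; 4.5625 7.8125]
BᵀPA = [7.5000 10.1250; 7.5000 -3.3750]
K = S⁻¹·BᵀPA = [0.3411 1.3223; 0.7608 -1.2042]
A−BK = [0.1312 -0.4145; -0.0571 -0.0597]
AᵀP(A−BK) = [0.7359 -0.8854; -0.8854 2.7980]
P' = Q + AᵀP(A−BK) = [10.7359 -2.8854; -2.8854 6.7980]
tr(P') = 17.5339


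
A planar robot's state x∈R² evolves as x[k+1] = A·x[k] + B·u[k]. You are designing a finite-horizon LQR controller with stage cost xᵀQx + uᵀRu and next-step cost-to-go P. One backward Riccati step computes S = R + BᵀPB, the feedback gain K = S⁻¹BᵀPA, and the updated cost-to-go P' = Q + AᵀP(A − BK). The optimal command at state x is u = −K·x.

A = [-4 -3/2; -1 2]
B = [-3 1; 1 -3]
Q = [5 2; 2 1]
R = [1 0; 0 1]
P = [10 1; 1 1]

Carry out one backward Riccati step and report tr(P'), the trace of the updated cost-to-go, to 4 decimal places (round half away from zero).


9.5407

BᵀP = [-29.0000 -2.0000; 7.0000 -2.0000]
S = R + BᵀPB = [1 0; 0 1] + [85.0000 -23.0000; -23.0000 13.0000] = [86.0000 -23.0000; -23.0000 14.0000]
BᵀPA = [118.0000 39.5000; -26.0000 -14.5000]
K = S⁻¹·BᵀPA = [1.5615 0.3252; 0.7081 -0.5015]
A−BK = [-0.0237 -0.0230; -0.4370 0.1704]
AᵀP(A−BK) = [3.1570 0.0896; 0.0896 0.3837]
P' = Q + AᵀP(A−BK) = [8.1570 2.0896; 2.0896 1.3837]
tr(P') = 9.5407


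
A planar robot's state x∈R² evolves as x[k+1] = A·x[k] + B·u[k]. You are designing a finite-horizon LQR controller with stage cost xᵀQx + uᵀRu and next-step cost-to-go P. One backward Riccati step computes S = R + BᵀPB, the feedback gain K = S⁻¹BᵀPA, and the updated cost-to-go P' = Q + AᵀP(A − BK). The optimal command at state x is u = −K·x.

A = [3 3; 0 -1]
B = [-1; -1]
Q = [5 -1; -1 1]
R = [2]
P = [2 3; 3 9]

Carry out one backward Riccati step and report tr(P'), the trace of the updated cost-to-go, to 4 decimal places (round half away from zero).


20.6842

BᵀP = [-5.0000 -12.0000]
S = R + BᵀPB = [2] + [17.0000] = [19.0000]
BᵀPA = [-15.0000 -3.0000]
K = S⁻¹·BᵀPA = [-0.7895 -0.1579]
A−BK = [2.2105 2.8421; -0.7895 -1.1579]
AᵀP(A−BK) = [6.1579 6.6316; 6.6316 8.5263]
P' = Q + AᵀP(A−BK) = [11.1579 5.6316; 5.6316 9.5263]
tr(P') = 20.6842


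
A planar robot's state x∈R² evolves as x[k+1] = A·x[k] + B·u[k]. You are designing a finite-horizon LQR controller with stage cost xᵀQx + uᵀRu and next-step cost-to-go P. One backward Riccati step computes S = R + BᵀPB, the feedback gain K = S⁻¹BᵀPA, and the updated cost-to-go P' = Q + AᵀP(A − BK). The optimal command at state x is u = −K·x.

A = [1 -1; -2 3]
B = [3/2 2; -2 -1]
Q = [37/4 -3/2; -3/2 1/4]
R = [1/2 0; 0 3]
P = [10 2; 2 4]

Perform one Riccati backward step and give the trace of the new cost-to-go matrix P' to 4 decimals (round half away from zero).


14.0463

BᵀP = [11.0000 -5.0000; 18.0000 0.0000]
S = R + BᵀPB = [1/2 0; 0 3] + [26.5000 27.0000; 27.0000 36.0000] = [27.0000 27.0000; 27.0000 39.0000]
BᵀPA = [21.0000 -26.0000; 18.0000 -18.0000]
K = S⁻¹·BᵀPA = [1.0278 -1.6296; -0.2500 0.6667]
A−BK = [-0.0417 0.1111; -0.1944 0.4074]
AᵀP(A−BK) = [0.9167 -1.7778; -1.7778 3.6296]
P' = Q + AᵀP(A−BK) = [10.1667 -3.2778; -3.2778 3.8796]
tr(P') = 14.0463


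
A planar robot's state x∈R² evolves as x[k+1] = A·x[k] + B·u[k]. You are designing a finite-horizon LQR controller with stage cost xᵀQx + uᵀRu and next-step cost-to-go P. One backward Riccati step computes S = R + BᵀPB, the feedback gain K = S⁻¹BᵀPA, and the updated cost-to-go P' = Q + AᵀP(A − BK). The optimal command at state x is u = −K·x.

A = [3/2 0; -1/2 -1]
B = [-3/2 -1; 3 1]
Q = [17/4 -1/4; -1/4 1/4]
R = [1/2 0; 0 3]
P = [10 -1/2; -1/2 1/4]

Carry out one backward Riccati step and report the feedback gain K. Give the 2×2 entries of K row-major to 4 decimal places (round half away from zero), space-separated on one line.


BᵀP = [-16.5000 1.5000; -10.5000 0.7500]
S = R + BᵀPB = [1/2 0; 0 3] + [29.2500 18.0000; 18.0000 11.2500] = [29.7500 18.0000; 18.0000 14.2500]
BᵀPA = [-25.5000 -1.5000; -16.1250 -0.7500]
K = S⁻¹·BᵀPA = [-0.7317 -0.0788; -0.2073 0.0469]
A−BK = [0.1951 -0.0713; 1.9024 -0.8105]
AᵀP(A−BK) = [1.3110 -0.3780; -0.3780 0.1670]
P' = Q + AᵀP(A−BK) = [5.5610 -0.6280; -0.6280 0.4170]
tr(P') = 5.9780

-0.7317 -0.0788 -0.2073 0.0469


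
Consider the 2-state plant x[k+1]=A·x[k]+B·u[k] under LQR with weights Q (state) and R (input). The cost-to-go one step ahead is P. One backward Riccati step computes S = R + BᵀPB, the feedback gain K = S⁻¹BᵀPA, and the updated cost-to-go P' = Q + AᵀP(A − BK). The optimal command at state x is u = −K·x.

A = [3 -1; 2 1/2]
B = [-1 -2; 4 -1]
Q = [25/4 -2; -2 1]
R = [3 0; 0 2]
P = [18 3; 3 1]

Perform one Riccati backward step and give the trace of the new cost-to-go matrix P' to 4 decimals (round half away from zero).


BᵀP = [-6.0000 1.0000; -39.0000 -7.0000]
S = R + BᵀPB = [3 0; 0 2] + [10.0000 11.0000; 11.0000 85.0000] = [13.0000 11.0000; 11.0000 87.0000]
BᵀPA = [-16.0000 6.5000; -131.0000 35.5000]
K = S⁻¹·BᵀPA = [0.0485 0.1733; -1.5119 0.3861]
A−BK = [0.0248 -0.0545; 0.2941 0.1931]
AᵀP(A−BK) = [4.7198 -1.1436; -1.1436 0.4158]
P' = Q + AᵀP(A−BK) = [10.9698 -3.1436; -3.1436 1.4158]
tr(P') = 12.3856

12.3856


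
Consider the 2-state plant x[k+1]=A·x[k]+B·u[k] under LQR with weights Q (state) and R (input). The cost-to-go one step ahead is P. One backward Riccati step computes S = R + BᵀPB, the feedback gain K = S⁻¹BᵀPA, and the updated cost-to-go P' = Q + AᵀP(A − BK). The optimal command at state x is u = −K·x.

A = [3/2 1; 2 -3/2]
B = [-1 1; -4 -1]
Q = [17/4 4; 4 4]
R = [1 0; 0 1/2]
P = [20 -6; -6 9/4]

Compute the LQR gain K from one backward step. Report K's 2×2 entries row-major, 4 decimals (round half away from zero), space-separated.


-0.5972 0.1014 0.7678 1.0839

BᵀP = [4.0000 -3.0000; 26.0000 -8.2500]
S = R + BᵀPB = [1 0; 0 1/2] + [8.0000 7.0000; 7.0000 34.2500] = [9.0000 7.0000; 7.0000 34.7500]
BᵀPA = [0.0000 8.5000; 22.5000 38.3750]
K = S⁻¹·BᵀPA = [-0.5972 0.1014; 0.7678 1.0839]
A−BK = [0.1351 0.0175; 0.3791 -0.0104]
AᵀP(A−BK) = [0.7251 0.3626; 0.3626 0.6063]
P' = Q + AᵀP(A−BK) = [4.9751 4.3626; 4.3626 4.6063]
tr(P') = 9.5814


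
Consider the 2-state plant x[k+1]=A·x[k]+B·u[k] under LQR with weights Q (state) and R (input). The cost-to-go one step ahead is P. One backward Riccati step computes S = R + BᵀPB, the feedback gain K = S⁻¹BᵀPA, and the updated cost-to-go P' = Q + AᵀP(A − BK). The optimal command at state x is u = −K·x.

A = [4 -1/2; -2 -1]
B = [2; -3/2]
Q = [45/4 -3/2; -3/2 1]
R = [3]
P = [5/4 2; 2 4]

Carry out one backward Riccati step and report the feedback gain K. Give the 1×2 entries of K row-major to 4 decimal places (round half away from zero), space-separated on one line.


BᵀP = [-0.5000 -2.0000]
S = R + BᵀPB = [3] + [2.0000] = [5.0000]
BᵀPA = [2.0000 2.2500]
K = S⁻¹·BᵀPA = [0.4000 0.4500]
A−BK = [3.2000 -1.4000; -1.4000 -0.3250]
AᵀP(A−BK) = [3.2000 -1.4000; -1.4000 5.3000]
P' = Q + AᵀP(A−BK) = [14.4500 -2.9000; -2.9000 6.3000]
tr(P') = 20.7500

0.4000 0.4500


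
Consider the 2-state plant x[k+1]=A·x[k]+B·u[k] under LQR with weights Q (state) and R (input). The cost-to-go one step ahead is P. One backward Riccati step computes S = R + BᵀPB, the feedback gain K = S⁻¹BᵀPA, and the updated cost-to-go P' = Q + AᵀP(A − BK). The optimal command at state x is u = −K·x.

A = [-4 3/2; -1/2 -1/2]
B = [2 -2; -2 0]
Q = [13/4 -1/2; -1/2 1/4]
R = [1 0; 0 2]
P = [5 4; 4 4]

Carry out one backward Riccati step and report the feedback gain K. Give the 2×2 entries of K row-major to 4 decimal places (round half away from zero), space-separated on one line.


BᵀP = [2.0000 0.0000; -10.0000 -8.0000]
S = R + BᵀPB = [1 0; 0 2] + [4.0000 -4.0000; -4.0000 20.0000] = [5.0000 -4.0000; -4.0000 22.0000]
BᵀPA = [-8.0000 3.0000; 44.0000 -11.0000]
K = S⁻¹·BᵀPA = [0.0000 0.2340; 2.0000 -0.4574]
A−BK = [0.0000 0.1170; -0.5000 -0.0319]
AᵀP(A−BK) = [9.0000 -2.0000; -2.0000 0.5160]
P' = Q + AᵀP(A−BK) = [12.2500 -2.5000; -2.5000 0.7660]
tr(P') = 13.0160

0.0000 0.2340 2.0000 -0.4574


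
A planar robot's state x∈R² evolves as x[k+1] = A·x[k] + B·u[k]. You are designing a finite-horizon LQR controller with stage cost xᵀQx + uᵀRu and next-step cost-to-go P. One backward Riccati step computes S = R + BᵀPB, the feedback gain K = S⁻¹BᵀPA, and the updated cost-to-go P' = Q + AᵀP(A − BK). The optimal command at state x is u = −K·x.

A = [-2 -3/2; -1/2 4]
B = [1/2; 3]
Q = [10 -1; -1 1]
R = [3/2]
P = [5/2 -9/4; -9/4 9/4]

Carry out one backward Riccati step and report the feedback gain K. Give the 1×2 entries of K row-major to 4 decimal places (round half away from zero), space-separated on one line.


0.5240 1.9680

BᵀP = [-5.5000 5.6250]
S = R + BᵀPB = [3/2] + [14.1250] = [15.6250]
BᵀPA = [8.1875 30.7500]
K = S⁻¹·BᵀPA = [0.5240 1.9680]
A−BK = [-2.2620 -2.4840; -2.0720 -1.9040]
AᵀP(A−BK) = [1.7723 3.1995; 3.1995 8.1090]
P' = Q + AᵀP(A−BK) = [11.7723 2.1995; 2.1995 9.1090]
tr(P') = 20.8813


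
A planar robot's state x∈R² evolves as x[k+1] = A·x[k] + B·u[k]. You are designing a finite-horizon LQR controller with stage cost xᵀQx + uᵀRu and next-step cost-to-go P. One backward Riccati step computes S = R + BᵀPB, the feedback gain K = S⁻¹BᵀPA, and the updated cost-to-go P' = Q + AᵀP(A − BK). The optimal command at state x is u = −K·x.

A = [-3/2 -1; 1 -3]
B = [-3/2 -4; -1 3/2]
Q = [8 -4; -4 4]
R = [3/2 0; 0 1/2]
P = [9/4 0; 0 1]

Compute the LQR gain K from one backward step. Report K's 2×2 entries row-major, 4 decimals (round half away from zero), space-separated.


BᵀP = [-3.3750 -1.0000; -9.0000 1.5000]
S = R + BᵀPB = [3/2 0; 0 1/2] + [6.0625 12.0000; 12.0000 38.2500] = [7.5625 12.0000; 12.0000 38.7500]
BᵀPA = [4.0625 6.3750; 15.0000 4.5000]
K = S⁻¹·BᵀPA = [-0.1515 1.2951; 0.4340 -0.2849]
A−BK = [0.0088 -0.1971; 0.1975 -1.2775]
AᵀP(A−BK) = [0.1678 -0.6123; -0.6123 4.2759]
P' = Q + AᵀP(A−BK) = [8.1678 -4.6123; -4.6123 8.2759]
tr(P') = 16.4437

-0.1515 1.2951 0.4340 -0.2849


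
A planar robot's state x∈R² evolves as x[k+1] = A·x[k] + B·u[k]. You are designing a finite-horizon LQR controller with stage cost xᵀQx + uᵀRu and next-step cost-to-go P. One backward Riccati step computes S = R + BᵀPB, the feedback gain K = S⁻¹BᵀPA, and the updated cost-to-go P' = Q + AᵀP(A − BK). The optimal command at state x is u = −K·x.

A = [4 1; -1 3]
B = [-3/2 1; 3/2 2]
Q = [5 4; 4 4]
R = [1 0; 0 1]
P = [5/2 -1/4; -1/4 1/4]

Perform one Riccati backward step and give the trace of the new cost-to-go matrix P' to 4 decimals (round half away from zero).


BᵀP = [-4.1250 0.7500; 2.0000 0.2500]
S = R + BᵀPB = [1 0; 0 1] + [7.3125 -2.6250; -2.6250 2.5000] = [8.3125 -2.6250; -2.6250 3.5000]
BᵀPA = [-17.2500 -1.8750; 7.7500 2.7500]
K = S⁻¹·BᵀPA = [-1.8030 0.0296; 0.8621 0.8079]
A−BK = [0.4335 0.2365; -0.0197 1.3399]
AᵀP(A−BK) = [4.4680 0.7488; 0.7488 1.0837]
P' = Q + AᵀP(A−BK) = [9.4680 4.7488; 4.7488 5.0837]
tr(P') = 14.5517

14.5517


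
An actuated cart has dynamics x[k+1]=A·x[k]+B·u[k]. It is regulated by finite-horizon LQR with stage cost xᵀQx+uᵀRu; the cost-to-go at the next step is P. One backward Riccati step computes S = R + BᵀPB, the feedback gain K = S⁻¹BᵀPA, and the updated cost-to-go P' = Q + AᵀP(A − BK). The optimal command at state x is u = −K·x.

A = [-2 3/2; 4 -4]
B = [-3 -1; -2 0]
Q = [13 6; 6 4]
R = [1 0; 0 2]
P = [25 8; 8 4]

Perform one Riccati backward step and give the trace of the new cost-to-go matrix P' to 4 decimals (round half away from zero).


BᵀP = [-91.0000 -32.0000; -25.0000 -8.0000]
S = R + BᵀPB = [1 0; 0 2] + [337.0000 91.0000; 91.0000 25.0000] = [338.0000 91.0000; 91.0000 27.0000]
BᵀPA = [54.0000 -8.5000; 18.0000 -5.5000]
K = S⁻¹·BᵀPA = [-0.2130 0.3207; 1.3846 -1.2846]
A−BK = [-1.2544 1.1775; 3.5740 -3.3586]
AᵀP(A−BK) = [22.5799 -21.1953; -21.1953 19.9107]
P' = Q + AᵀP(A−BK) = [35.5799 -15.1953; -15.1953 23.9107]
tr(P') = 59.4905

59.4905


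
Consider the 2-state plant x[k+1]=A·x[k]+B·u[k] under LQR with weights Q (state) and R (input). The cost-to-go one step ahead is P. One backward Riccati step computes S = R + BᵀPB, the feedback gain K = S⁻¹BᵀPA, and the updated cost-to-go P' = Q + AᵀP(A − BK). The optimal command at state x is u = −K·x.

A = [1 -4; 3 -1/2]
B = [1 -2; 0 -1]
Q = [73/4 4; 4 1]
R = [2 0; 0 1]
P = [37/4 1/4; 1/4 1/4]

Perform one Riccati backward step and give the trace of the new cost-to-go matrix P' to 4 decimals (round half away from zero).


24.7826

BᵀP = [9.2500 0.2500; -18.7500 -0.7500]
S = R + BᵀPB = [2 0; 0 1] + [9.2500 -18.7500; -18.7500 38.2500] = [11.2500 -18.7500; -18.7500 39.2500]
BᵀPA = [10.0000 -37.1250; -21.0000 75.3750]
K = S⁻¹·BᵀPA = [-0.0139 -0.4875; -0.5417 1.6875]
A−BK = [-0.0694 -0.1375; 2.4583 1.1875]
AᵀP(A−BK) = [1.7639 -0.1875; -0.1875 3.7688]
P' = Q + AᵀP(A−BK) = [20.0139 3.8125; 3.8125 4.7688]
tr(P') = 24.7826


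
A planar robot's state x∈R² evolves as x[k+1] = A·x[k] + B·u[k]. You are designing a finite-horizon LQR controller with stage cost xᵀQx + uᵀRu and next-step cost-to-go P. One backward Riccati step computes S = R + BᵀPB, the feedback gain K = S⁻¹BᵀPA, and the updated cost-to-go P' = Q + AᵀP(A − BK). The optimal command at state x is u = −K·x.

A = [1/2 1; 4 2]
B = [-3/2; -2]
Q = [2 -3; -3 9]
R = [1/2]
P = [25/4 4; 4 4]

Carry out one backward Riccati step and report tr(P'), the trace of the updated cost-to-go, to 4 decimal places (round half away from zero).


BᵀP = [-17.3750 -14.0000]
S = R + BᵀPB = [1/2] + [54.0625] = [54.5625]
BᵀPA = [-64.6875 -45.3750]
K = S⁻¹·BᵀPA = [-1.1856 -0.8316]
A−BK = [-1.2784 -0.2474; 1.6289 0.3368]
AᵀP(A−BK) = [4.8711 1.3299; 1.3299 0.5155]
P' = Q + AᵀP(A−BK) = [6.8711 -1.6701; -1.6701 9.5155]
tr(P') = 16.3866

16.3866


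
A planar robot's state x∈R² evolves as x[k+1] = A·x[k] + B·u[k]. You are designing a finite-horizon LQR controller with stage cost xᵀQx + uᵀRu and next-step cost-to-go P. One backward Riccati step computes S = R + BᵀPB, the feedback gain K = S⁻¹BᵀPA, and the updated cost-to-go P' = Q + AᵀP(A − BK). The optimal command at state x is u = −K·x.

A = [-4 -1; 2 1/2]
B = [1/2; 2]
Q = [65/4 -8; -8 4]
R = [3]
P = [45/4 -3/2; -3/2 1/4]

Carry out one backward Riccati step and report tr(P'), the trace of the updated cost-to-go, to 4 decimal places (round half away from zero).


204.3412

BᵀP = [2.6250 -0.2500]
S = R + BᵀPB = [3] + [0.8125] = [3.8125]
BᵀPA = [-11.0000 -2.7500]
K = S⁻¹·BᵀPA = [-2.8852 -0.7213]
A−BK = [-2.5574 -0.6393; 7.7705 1.9426]
AᵀP(A−BK) = [173.2623 43.3156; 43.3156 10.8289]
P' = Q + AᵀP(A−BK) = [189.5123 35.3156; 35.3156 14.8289]
tr(P') = 204.3412


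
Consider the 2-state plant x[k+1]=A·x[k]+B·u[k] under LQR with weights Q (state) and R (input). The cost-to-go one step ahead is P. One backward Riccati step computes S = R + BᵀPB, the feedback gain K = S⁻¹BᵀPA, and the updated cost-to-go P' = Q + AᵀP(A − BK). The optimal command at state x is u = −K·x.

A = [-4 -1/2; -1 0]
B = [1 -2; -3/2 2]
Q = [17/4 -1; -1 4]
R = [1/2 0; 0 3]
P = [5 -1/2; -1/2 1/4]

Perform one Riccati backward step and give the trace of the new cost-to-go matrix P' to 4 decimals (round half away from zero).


16.9668

BᵀP = [5.7500 -0.8750; -11.0000 1.5000]
S = R + BᵀPB = [1/2 0; 0 3] + [7.0625 -13.2500; -13.2500 25.0000] = [7.5625 -13.2500; -13.2500 28.0000]
BᵀPA = [-22.1250 -2.8750; 42.5000 5.5000]
K = S⁻¹·BᵀPA = [-1.5579 -0.2107; 0.7807 0.0967]
A−BK = [-0.8808 -0.0959; -4.8981 -0.5095]
AᵀP(A−BK) = [8.6045 0.9775; 0.9775 0.1123]
P' = Q + AᵀP(A−BK) = [12.8545 -0.0225; -0.0225 4.1123]
tr(P') = 16.9668


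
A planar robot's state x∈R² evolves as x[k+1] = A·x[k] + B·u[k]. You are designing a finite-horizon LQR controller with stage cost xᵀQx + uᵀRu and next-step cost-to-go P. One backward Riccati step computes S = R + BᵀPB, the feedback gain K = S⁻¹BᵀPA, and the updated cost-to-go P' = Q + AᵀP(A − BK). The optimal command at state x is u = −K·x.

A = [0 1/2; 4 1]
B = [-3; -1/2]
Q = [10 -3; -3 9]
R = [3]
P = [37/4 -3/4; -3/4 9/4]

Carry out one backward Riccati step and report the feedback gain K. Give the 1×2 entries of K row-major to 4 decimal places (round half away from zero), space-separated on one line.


0.0532 -0.1486

BᵀP = [-27.3750 1.1250]
S = R + BᵀPB = [3] + [81.5625] = [84.5625]
BᵀPA = [4.5000 -12.5625]
K = S⁻¹·BᵀPA = [0.0532 -0.1486]
A−BK = [0.1596 0.0543; 4.0266 0.9257]
AᵀP(A−BK) = [35.7605 8.1685; 8.1685 1.9462]
P' = Q + AᵀP(A−BK) = [45.7605 5.1685; 5.1685 10.9462]
tr(P') = 56.7068


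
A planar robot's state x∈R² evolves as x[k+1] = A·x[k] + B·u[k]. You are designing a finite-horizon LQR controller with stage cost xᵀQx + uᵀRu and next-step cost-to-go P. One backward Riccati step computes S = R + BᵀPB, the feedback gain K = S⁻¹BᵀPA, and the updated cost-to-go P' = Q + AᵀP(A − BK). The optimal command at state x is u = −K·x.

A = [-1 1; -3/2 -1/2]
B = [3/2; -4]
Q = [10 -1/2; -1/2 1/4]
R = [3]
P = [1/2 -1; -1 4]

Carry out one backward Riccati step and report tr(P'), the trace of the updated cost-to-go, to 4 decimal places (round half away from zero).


BᵀP = [4.7500 -17.5000]
S = R + BᵀPB = [3] + [77.1250] = [80.1250]
BᵀPA = [21.5000 13.5000]
K = S⁻¹·BᵀPA = [0.2683 0.1685]
A−BK = [-1.4025 0.7473; -0.4267 0.1739]
AᵀP(A−BK) = [0.7309 -0.1225; -0.1225 0.2254]
P' = Q + AᵀP(A−BK) = [10.7309 -0.6225; -0.6225 0.4754]
tr(P') = 11.2063

11.2063


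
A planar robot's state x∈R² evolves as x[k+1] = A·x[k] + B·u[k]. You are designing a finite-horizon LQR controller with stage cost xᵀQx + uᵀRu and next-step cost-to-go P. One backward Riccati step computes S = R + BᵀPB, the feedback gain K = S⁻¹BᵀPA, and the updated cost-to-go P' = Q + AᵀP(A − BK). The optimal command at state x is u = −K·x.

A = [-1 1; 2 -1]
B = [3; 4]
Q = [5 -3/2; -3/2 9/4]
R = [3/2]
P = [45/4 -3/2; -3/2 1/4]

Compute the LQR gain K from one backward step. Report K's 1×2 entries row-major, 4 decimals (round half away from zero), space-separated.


BᵀP = [27.7500 -3.5000]
S = R + BᵀPB = [3/2] + [69.2500] = [70.7500]
BᵀPA = [-34.7500 31.2500]
K = S⁻¹·BᵀPA = [-0.4912 0.4417]
A−BK = [0.4735 -0.3251; 3.9647 -2.7668]
AᵀP(A−BK) = [1.1820 -0.9011; -0.9011 0.6970]
P' = Q + AᵀP(A−BK) = [6.1820 -2.4011; -2.4011 2.9470]
tr(P') = 9.1290

-0.4912 0.4417
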